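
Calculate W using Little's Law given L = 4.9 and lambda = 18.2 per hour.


W = L / lambda = 4.9 / 18.2 = 0.2692 hours

0.2692 hours


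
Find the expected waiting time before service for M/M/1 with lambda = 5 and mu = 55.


rho = 5/55; Wq = rho/(mu - lambda) = 0.0018 hours

0.0018 hours


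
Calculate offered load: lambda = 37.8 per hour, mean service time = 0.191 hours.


Offered load a = lambda * E[S] = 37.8 * 0.191 = 7.22 Erlangs

7.22 Erlangs


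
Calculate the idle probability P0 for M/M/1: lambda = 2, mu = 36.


P0 = 1 - rho = 1 - 2/36 = 0.9444

0.9444


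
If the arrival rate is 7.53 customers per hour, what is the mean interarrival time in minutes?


Mean interarrival time = 60/lambda = 60/7.53 = 7.97 minutes

7.97 minutes


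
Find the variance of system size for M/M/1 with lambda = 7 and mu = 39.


rho = 7/39; Var(N) = rho/(1-rho)^2 = 0.27

0.27


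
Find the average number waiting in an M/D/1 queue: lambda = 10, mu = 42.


M/D/1: Lq = rho^2 / (2*(1-rho)) where rho = 10/42; Lq = 0.04

0.04


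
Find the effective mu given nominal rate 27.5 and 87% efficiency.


Effective rate = mu * efficiency = 27.5 * 0.87 = 23.93 per hour

23.93 per hour


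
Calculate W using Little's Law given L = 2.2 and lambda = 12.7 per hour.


W = L / lambda = 2.2 / 12.7 = 0.1732 hours

0.1732 hours


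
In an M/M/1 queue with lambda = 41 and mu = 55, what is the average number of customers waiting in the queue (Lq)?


rho = 41/55; Lq = rho^2/(1-rho) = 2.18

2.18


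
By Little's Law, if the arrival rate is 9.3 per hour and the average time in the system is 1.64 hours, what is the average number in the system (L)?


L = lambda * W = 9.3 * 1.64 = 15.25

15.25


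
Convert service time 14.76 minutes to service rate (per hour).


mu = 60 / avg_service_time = 60 / 14.76 = 4.07 per hour

4.07 per hour


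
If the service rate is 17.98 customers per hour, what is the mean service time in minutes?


Mean service time = 60/mu = 60/17.98 = 3.34 minutes

3.34 minutes


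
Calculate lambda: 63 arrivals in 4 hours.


lambda = total arrivals / time = 63 / 4 = 15.75 per hour

15.75 per hour


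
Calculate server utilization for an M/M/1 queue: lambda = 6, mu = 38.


rho = lambda/mu = 6/38 = 0.1579

0.1579


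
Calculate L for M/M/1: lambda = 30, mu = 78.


rho = 30/78; L = rho/(1-rho) = 0.63

0.63


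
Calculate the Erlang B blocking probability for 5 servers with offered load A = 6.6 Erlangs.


B(N,A) = (A^N/N!) / sum(A^k/k!, k=0..N) with N=5, A=6.6 = 0.4003

0.4003


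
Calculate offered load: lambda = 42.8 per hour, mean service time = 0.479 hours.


Offered load a = lambda * E[S] = 42.8 * 0.479 = 20.5 Erlangs

20.5 Erlangs


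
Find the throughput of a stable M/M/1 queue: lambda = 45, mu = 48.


For a stable queue (lambda < mu), throughput = lambda = 45 per hour

45 per hour


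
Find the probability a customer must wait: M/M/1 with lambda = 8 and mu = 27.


P(wait) = rho = lambda/mu = 8/27 = 0.2963

0.2963


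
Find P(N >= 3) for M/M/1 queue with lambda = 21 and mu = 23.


P(N >= 3) = rho^3 = (21/23)^3 = 0.7612

0.7612


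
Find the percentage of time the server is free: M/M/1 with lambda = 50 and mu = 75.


Idle fraction = (1 - rho) * 100 = (1 - 50/75) * 100 = 33.3%

33.3%


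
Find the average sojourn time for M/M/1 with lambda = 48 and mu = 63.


W = 1/(mu - lambda) = 1/(63 - 48) = 0.0667 hours

0.0667 hours


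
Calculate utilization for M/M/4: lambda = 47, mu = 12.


rho = lambda/(c*mu) = 47/(4*12) = 0.9792

0.9792


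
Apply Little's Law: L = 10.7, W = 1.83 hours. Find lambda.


lambda = L / W = 10.7 / 1.83 = 5.85 per hour

5.85 per hour


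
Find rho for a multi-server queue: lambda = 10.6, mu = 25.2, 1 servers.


rho = lambda / (c * mu) = 10.6 / (1 * 25.2) = 0.4206

0.4206


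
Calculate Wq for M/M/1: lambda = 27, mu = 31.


rho = 27/31; Wq = rho/(mu - lambda) = 0.2177 hours

0.2177 hours


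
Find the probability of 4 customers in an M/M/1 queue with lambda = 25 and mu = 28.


rho = 25/28; P(n) = (1-rho)*rho^n = (1-25/28)*(25/28)^4 = 0.0681

0.0681


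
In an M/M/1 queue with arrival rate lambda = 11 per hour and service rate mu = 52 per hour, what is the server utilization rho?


rho = lambda/mu = 11/52 = 0.2115

0.2115


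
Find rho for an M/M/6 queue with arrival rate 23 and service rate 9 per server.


rho = lambda/(c*mu) = 23/(6*9) = 0.4259

0.4259


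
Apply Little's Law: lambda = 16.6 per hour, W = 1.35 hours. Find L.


L = lambda * W = 16.6 * 1.35 = 22.41

22.41


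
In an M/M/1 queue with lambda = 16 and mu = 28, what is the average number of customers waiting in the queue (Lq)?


rho = 16/28; Lq = rho^2/(1-rho) = 0.76

0.76


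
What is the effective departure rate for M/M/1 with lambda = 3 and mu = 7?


For a stable queue (lambda < mu), throughput = lambda = 3 per hour

3 per hour


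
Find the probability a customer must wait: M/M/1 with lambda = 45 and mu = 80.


P(wait) = rho = lambda/mu = 45/80 = 0.5625

0.5625


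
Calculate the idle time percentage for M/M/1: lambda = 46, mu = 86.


Idle fraction = (1 - rho) * 100 = (1 - 46/86) * 100 = 46.5%

46.5%


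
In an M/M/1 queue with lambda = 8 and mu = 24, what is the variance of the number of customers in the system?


rho = 8/24; Var(N) = rho/(1-rho)^2 = 0.75

0.75


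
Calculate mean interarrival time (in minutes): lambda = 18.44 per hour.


Mean interarrival time = 60/lambda = 60/18.44 = 3.25 minutes

3.25 minutes


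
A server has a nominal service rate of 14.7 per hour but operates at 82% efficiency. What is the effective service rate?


Effective rate = mu * efficiency = 14.7 * 0.82 = 12.05 per hour

12.05 per hour


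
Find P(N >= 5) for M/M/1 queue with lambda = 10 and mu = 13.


P(N >= 5) = rho^5 = (10/13)^5 = 0.2693

0.2693


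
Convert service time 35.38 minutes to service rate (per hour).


mu = 60 / avg_service_time = 60 / 35.38 = 1.7 per hour

1.7 per hour


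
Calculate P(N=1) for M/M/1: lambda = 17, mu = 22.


rho = 17/22; P(n) = (1-rho)*rho^n = (1-17/22)*(17/22)^1 = 0.1756

0.1756


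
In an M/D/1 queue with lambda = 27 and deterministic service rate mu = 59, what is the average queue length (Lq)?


M/D/1: Lq = rho^2 / (2*(1-rho)) where rho = 27/59; Lq = 0.19

0.19


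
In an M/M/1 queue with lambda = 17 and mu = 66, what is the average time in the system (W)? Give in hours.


W = 1/(mu - lambda) = 1/(66 - 17) = 0.0204 hours

0.0204 hours


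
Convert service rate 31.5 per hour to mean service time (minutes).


Mean service time = 60/mu = 60/31.5 = 1.9 minutes

1.9 minutes


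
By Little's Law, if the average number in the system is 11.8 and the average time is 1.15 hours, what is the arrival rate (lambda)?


lambda = L / W = 11.8 / 1.15 = 10.26 per hour

10.26 per hour


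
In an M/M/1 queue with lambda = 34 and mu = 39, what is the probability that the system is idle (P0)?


P0 = 1 - rho = 1 - 34/39 = 0.1282

0.1282


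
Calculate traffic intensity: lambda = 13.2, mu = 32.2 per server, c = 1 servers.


rho = lambda / (c * mu) = 13.2 / (1 * 32.2) = 0.4099

0.4099


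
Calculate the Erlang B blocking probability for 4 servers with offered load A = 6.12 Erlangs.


B(N,A) = (A^N/N!) / sum(A^k/k!, k=0..N) with N=4, A=6.12 = 0.4771

0.4771


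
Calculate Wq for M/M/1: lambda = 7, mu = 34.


rho = 7/34; Wq = rho/(mu - lambda) = 0.0076 hours

0.0076 hours


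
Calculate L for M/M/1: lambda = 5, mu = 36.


rho = 5/36; L = rho/(1-rho) = 0.16

0.16


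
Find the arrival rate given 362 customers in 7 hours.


lambda = total arrivals / time = 362 / 7 = 51.71 per hour

51.71 per hour


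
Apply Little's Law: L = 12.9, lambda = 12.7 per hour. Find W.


W = L / lambda = 12.9 / 12.7 = 1.0157 hours

1.0157 hours


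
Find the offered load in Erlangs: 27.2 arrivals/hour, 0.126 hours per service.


Offered load a = lambda * E[S] = 27.2 * 0.126 = 3.43 Erlangs

3.43 Erlangs


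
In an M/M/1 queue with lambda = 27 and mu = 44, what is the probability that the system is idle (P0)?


P0 = 1 - rho = 1 - 27/44 = 0.3864

0.3864


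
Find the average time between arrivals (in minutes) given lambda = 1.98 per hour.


Mean interarrival time = 60/lambda = 60/1.98 = 30.3 minutes

30.3 minutes


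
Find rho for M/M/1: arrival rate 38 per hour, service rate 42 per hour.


rho = lambda/mu = 38/42 = 0.9048

0.9048


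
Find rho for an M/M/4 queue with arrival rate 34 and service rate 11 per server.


rho = lambda/(c*mu) = 34/(4*11) = 0.7727

0.7727


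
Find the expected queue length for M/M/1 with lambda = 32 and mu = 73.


rho = 32/73; Lq = rho^2/(1-rho) = 0.34

0.34


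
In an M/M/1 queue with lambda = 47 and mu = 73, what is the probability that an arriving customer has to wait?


P(wait) = rho = lambda/mu = 47/73 = 0.6438

0.6438


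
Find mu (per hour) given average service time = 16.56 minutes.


mu = 60 / avg_service_time = 60 / 16.56 = 3.62 per hour

3.62 per hour


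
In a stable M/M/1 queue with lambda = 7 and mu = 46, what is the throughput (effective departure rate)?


For a stable queue (lambda < mu), throughput = lambda = 7 per hour

7 per hour


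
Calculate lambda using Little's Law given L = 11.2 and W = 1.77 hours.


lambda = L / W = 11.2 / 1.77 = 6.33 per hour

6.33 per hour


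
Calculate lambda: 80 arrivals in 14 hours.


lambda = total arrivals / time = 80 / 14 = 5.71 per hour

5.71 per hour


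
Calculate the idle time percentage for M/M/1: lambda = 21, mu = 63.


Idle fraction = (1 - rho) * 100 = (1 - 21/63) * 100 = 66.7%

66.7%


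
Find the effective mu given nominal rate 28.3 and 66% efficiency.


Effective rate = mu * efficiency = 28.3 * 0.66 = 18.68 per hour

18.68 per hour


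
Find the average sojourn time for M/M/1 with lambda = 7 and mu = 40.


W = 1/(mu - lambda) = 1/(40 - 7) = 0.0303 hours

0.0303 hours


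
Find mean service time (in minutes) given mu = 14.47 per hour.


Mean service time = 60/mu = 60/14.47 = 4.15 minutes

4.15 minutes


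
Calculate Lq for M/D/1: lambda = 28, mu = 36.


M/D/1: Lq = rho^2 / (2*(1-rho)) where rho = 28/36; Lq = 1.36

1.36


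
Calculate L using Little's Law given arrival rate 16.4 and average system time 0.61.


L = lambda * W = 16.4 * 0.61 = 10.0

10.0


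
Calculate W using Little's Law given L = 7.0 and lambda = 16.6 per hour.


W = L / lambda = 7.0 / 16.6 = 0.4217 hours

0.4217 hours


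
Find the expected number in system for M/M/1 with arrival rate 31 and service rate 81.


rho = 31/81; L = rho/(1-rho) = 0.62

0.62


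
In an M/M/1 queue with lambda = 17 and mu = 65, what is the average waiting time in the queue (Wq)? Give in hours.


rho = 17/65; Wq = rho/(mu - lambda) = 0.0054 hours

0.0054 hours


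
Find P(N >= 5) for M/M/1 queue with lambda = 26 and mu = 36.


P(N >= 5) = rho^5 = (26/36)^5 = 0.1965

0.1965


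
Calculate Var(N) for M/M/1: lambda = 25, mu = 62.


rho = 25/62; Var(N) = rho/(1-rho)^2 = 1.13

1.13


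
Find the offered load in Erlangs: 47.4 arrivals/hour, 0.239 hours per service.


Offered load a = lambda * E[S] = 47.4 * 0.239 = 11.33 Erlangs

11.33 Erlangs


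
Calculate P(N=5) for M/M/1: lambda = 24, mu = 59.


rho = 24/59; P(n) = (1-rho)*rho^n = (1-24/59)*(24/59)^5 = 0.0066

0.0066


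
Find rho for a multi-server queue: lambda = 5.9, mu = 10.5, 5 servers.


rho = lambda / (c * mu) = 5.9 / (5 * 10.5) = 0.1124

0.1124


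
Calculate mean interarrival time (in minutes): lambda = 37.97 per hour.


Mean interarrival time = 60/lambda = 60/37.97 = 1.58 minutes

1.58 minutes


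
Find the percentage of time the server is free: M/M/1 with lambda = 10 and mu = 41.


Idle fraction = (1 - rho) * 100 = (1 - 10/41) * 100 = 75.6%

75.6%


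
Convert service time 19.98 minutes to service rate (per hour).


mu = 60 / avg_service_time = 60 / 19.98 = 3.0 per hour

3.0 per hour


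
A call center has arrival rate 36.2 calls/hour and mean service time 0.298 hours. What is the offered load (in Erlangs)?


Offered load a = lambda * E[S] = 36.2 * 0.298 = 10.79 Erlangs

10.79 Erlangs


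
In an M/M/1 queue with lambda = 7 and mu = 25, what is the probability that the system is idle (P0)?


P0 = 1 - rho = 1 - 7/25 = 0.72

0.72


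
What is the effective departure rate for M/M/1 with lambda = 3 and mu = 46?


For a stable queue (lambda < mu), throughput = lambda = 3 per hour

3 per hour


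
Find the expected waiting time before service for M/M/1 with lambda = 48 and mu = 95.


rho = 48/95; Wq = rho/(mu - lambda) = 0.0108 hours

0.0108 hours


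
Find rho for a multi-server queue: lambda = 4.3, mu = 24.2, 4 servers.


rho = lambda / (c * mu) = 4.3 / (4 * 24.2) = 0.0444

0.0444


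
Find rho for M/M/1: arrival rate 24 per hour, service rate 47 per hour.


rho = lambda/mu = 24/47 = 0.5106

0.5106


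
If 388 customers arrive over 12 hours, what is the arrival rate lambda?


lambda = total arrivals / time = 388 / 12 = 32.33 per hour

32.33 per hour


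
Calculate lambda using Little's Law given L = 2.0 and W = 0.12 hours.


lambda = L / W = 2.0 / 0.12 = 16.67 per hour

16.67 per hour


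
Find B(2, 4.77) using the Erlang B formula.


B(N,A) = (A^N/N!) / sum(A^k/k!, k=0..N) with N=2, A=4.77 = 0.6635

0.6635


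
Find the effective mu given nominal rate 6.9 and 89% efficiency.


Effective rate = mu * efficiency = 6.9 * 0.89 = 6.14 per hour

6.14 per hour


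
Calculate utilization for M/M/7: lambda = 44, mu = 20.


rho = lambda/(c*mu) = 44/(7*20) = 0.3143

0.3143


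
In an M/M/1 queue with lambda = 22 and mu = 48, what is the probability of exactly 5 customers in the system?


rho = 22/48; P(n) = (1-rho)*rho^n = (1-22/48)*(22/48)^5 = 0.011

0.011


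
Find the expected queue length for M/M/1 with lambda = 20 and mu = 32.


rho = 20/32; Lq = rho^2/(1-rho) = 1.04

1.04


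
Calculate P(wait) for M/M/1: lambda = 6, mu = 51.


P(wait) = rho = lambda/mu = 6/51 = 0.1176

0.1176


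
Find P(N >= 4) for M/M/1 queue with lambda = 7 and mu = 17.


P(N >= 4) = rho^4 = (7/17)^4 = 0.0287

0.0287


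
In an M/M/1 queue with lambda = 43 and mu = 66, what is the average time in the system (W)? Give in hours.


W = 1/(mu - lambda) = 1/(66 - 43) = 0.0435 hours

0.0435 hours


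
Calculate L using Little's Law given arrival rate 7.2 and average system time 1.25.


L = lambda * W = 7.2 * 1.25 = 9.0

9.0


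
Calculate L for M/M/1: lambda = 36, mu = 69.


rho = 36/69; L = rho/(1-rho) = 1.09

1.09


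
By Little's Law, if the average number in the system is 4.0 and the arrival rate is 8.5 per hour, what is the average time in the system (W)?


W = L / lambda = 4.0 / 8.5 = 0.4706 hours

0.4706 hours


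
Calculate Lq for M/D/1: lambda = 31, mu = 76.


M/D/1: Lq = rho^2 / (2*(1-rho)) where rho = 31/76; Lq = 0.14

0.14


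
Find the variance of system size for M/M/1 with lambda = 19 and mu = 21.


rho = 19/21; Var(N) = rho/(1-rho)^2 = 99.75

99.75


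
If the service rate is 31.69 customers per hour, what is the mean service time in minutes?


Mean service time = 60/mu = 60/31.69 = 1.89 minutes

1.89 minutes


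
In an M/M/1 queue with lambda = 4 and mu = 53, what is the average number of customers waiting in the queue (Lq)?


rho = 4/53; Lq = rho^2/(1-rho) = 0.01

0.01


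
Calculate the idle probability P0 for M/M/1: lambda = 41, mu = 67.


P0 = 1 - rho = 1 - 41/67 = 0.3881

0.3881


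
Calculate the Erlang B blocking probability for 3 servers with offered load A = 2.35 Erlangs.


B(N,A) = (A^N/N!) / sum(A^k/k!, k=0..N) with N=3, A=2.35 = 0.2614

0.2614


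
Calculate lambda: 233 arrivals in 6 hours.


lambda = total arrivals / time = 233 / 6 = 38.83 per hour

38.83 per hour


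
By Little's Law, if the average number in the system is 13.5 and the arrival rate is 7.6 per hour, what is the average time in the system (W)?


W = L / lambda = 13.5 / 7.6 = 1.7763 hours

1.7763 hours


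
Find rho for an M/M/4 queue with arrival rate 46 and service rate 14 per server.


rho = lambda/(c*mu) = 46/(4*14) = 0.8214

0.8214


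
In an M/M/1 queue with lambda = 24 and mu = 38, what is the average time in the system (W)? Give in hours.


W = 1/(mu - lambda) = 1/(38 - 24) = 0.0714 hours

0.0714 hours


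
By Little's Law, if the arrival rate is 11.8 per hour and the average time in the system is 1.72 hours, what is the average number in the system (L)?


L = lambda * W = 11.8 * 1.72 = 20.3

20.3


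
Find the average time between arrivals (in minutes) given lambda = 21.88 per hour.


Mean interarrival time = 60/lambda = 60/21.88 = 2.74 minutes

2.74 minutes


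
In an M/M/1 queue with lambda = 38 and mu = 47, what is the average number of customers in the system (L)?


rho = 38/47; L = rho/(1-rho) = 4.22

4.22


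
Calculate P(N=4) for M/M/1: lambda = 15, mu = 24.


rho = 15/24; P(n) = (1-rho)*rho^n = (1-15/24)*(15/24)^4 = 0.0572

0.0572


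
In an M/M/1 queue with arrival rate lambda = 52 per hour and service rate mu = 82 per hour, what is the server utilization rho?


rho = lambda/mu = 52/82 = 0.6341

0.6341


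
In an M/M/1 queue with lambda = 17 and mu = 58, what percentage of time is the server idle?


Idle fraction = (1 - rho) * 100 = (1 - 17/58) * 100 = 70.7%

70.7%


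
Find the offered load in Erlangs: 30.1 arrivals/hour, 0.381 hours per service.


Offered load a = lambda * E[S] = 30.1 * 0.381 = 11.47 Erlangs

11.47 Erlangs


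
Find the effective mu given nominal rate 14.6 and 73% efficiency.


Effective rate = mu * efficiency = 14.6 * 0.73 = 10.66 per hour

10.66 per hour


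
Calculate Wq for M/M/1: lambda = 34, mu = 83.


rho = 34/83; Wq = rho/(mu - lambda) = 0.0084 hours

0.0084 hours


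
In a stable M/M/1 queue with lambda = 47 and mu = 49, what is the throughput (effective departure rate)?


For a stable queue (lambda < mu), throughput = lambda = 47 per hour

47 per hour


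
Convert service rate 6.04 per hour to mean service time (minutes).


Mean service time = 60/mu = 60/6.04 = 9.93 minutes

9.93 minutes


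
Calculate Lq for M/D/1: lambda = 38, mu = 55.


M/D/1: Lq = rho^2 / (2*(1-rho)) where rho = 38/55; Lq = 0.77

0.77


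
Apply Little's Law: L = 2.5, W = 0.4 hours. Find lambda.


lambda = L / W = 2.5 / 0.4 = 6.25 per hour

6.25 per hour


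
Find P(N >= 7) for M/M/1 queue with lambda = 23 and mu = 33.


P(N >= 7) = rho^7 = (23/33)^7 = 0.0799

0.0799


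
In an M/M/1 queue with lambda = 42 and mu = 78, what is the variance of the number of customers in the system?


rho = 42/78; Var(N) = rho/(1-rho)^2 = 2.53

2.53


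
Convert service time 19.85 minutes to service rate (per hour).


mu = 60 / avg_service_time = 60 / 19.85 = 3.02 per hour

3.02 per hour


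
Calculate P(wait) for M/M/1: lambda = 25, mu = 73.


P(wait) = rho = lambda/mu = 25/73 = 0.3425

0.3425


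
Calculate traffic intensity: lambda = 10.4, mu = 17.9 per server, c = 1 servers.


rho = lambda / (c * mu) = 10.4 / (1 * 17.9) = 0.581

0.581


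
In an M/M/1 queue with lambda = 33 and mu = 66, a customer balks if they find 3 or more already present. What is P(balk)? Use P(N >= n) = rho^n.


P(N >= 3) = rho^3 = (33/66)^3 = 0.125

0.125


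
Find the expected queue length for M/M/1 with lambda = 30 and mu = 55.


rho = 30/55; Lq = rho^2/(1-rho) = 0.65

0.65


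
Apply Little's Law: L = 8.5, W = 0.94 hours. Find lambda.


lambda = L / W = 8.5 / 0.94 = 9.04 per hour

9.04 per hour


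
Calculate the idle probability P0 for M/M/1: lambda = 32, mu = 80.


P0 = 1 - rho = 1 - 32/80 = 0.6

0.6


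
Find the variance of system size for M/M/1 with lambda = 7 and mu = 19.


rho = 7/19; Var(N) = rho/(1-rho)^2 = 0.92

0.92


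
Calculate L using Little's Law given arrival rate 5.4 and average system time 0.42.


L = lambda * W = 5.4 * 0.42 = 2.27

2.27


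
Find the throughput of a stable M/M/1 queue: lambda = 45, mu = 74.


For a stable queue (lambda < mu), throughput = lambda = 45 per hour

45 per hour


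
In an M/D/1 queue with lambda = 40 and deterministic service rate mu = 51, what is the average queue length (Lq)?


M/D/1: Lq = rho^2 / (2*(1-rho)) where rho = 40/51; Lq = 1.43

1.43


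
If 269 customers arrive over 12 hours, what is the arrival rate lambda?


lambda = total arrivals / time = 269 / 12 = 22.42 per hour

22.42 per hour


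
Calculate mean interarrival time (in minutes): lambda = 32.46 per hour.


Mean interarrival time = 60/lambda = 60/32.46 = 1.85 minutes

1.85 minutes


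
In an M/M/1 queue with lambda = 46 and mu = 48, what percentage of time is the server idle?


Idle fraction = (1 - rho) * 100 = (1 - 46/48) * 100 = 4.2%

4.2%


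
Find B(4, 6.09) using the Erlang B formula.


B(N,A) = (A^N/N!) / sum(A^k/k!, k=0..N) with N=4, A=6.09 = 0.4753

0.4753


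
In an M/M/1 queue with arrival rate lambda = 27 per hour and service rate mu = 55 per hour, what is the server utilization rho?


rho = lambda/mu = 27/55 = 0.4909

0.4909


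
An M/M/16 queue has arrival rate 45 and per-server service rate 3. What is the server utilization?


rho = lambda/(c*mu) = 45/(16*3) = 0.9375

0.9375


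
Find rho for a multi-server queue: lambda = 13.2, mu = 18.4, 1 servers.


rho = lambda / (c * mu) = 13.2 / (1 * 18.4) = 0.7174

0.7174


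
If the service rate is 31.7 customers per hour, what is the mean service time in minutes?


Mean service time = 60/mu = 60/31.7 = 1.89 minutes

1.89 minutes


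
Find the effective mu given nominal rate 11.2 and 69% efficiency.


Effective rate = mu * efficiency = 11.2 * 0.69 = 7.73 per hour

7.73 per hour


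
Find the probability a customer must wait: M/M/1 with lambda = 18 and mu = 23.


P(wait) = rho = lambda/mu = 18/23 = 0.7826

0.7826


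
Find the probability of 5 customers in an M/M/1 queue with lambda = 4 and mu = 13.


rho = 4/13; P(n) = (1-rho)*rho^n = (1-4/13)*(4/13)^5 = 0.0019

0.0019


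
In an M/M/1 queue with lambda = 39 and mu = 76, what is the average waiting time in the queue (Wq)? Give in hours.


rho = 39/76; Wq = rho/(mu - lambda) = 0.0139 hours

0.0139 hours


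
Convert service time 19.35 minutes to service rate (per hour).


mu = 60 / avg_service_time = 60 / 19.35 = 3.1 per hour

3.1 per hour


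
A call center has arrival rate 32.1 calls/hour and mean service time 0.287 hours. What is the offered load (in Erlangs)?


Offered load a = lambda * E[S] = 32.1 * 0.287 = 9.21 Erlangs

9.21 Erlangs


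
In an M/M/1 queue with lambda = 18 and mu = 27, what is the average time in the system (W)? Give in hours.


W = 1/(mu - lambda) = 1/(27 - 18) = 0.1111 hours

0.1111 hours


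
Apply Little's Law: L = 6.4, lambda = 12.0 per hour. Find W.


W = L / lambda = 6.4 / 12.0 = 0.5333 hours

0.5333 hours


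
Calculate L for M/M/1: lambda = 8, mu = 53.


rho = 8/53; L = rho/(1-rho) = 0.18

0.18


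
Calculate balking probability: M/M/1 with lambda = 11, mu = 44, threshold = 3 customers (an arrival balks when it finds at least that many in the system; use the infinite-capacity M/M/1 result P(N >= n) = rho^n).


P(N >= 3) = rho^3 = (11/44)^3 = 0.0156

0.0156


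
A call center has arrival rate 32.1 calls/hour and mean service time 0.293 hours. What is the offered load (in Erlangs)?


Offered load a = lambda * E[S] = 32.1 * 0.293 = 9.41 Erlangs

9.41 Erlangs


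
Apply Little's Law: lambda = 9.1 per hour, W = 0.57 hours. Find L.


L = lambda * W = 9.1 * 0.57 = 5.19

5.19


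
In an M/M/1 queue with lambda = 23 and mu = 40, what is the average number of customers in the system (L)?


rho = 23/40; L = rho/(1-rho) = 1.35

1.35


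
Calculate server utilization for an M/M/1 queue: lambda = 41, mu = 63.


rho = lambda/mu = 41/63 = 0.6508

0.6508


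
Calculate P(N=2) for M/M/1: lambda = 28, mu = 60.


rho = 28/60; P(n) = (1-rho)*rho^n = (1-28/60)*(28/60)^2 = 0.1161

0.1161


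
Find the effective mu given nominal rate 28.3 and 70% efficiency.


Effective rate = mu * efficiency = 28.3 * 0.7 = 19.81 per hour

19.81 per hour


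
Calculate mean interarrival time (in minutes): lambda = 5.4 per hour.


Mean interarrival time = 60/lambda = 60/5.4 = 11.11 minutes

11.11 minutes


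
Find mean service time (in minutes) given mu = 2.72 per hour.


Mean service time = 60/mu = 60/2.72 = 22.06 minutes

22.06 minutes


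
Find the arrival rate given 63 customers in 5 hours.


lambda = total arrivals / time = 63 / 5 = 12.6 per hour

12.6 per hour


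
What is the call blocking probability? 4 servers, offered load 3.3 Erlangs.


B(N,A) = (A^N/N!) / sum(A^k/k!, k=0..N) with N=4, A=3.3 = 0.239

0.239


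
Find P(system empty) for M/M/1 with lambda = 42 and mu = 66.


P0 = 1 - rho = 1 - 42/66 = 0.3636

0.3636


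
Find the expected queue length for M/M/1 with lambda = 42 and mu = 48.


rho = 42/48; Lq = rho^2/(1-rho) = 6.13

6.13


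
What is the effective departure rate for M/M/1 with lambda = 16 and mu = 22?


For a stable queue (lambda < mu), throughput = lambda = 16 per hour

16 per hour


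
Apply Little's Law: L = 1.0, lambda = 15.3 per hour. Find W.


W = L / lambda = 1.0 / 15.3 = 0.0654 hours

0.0654 hours


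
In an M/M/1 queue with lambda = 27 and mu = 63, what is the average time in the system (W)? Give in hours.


W = 1/(mu - lambda) = 1/(63 - 27) = 0.0278 hours

0.0278 hours


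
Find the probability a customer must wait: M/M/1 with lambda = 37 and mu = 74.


P(wait) = rho = lambda/mu = 37/74 = 0.5

0.5


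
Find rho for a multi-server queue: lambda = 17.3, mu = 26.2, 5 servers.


rho = lambda / (c * mu) = 17.3 / (5 * 26.2) = 0.1321

0.1321


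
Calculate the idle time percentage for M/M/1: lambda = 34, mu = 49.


Idle fraction = (1 - rho) * 100 = (1 - 34/49) * 100 = 30.6%

30.6%


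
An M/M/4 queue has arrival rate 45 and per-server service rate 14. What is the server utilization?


rho = lambda/(c*mu) = 45/(4*14) = 0.8036

0.8036


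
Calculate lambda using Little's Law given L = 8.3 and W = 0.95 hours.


lambda = L / W = 8.3 / 0.95 = 8.74 per hour

8.74 per hour


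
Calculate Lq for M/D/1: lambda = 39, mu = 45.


M/D/1: Lq = rho^2 / (2*(1-rho)) where rho = 39/45; Lq = 2.82

2.82


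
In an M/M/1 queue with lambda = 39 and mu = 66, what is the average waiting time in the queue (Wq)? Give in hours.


rho = 39/66; Wq = rho/(mu - lambda) = 0.0219 hours

0.0219 hours


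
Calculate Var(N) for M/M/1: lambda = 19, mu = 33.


rho = 19/33; Var(N) = rho/(1-rho)^2 = 3.2

3.2


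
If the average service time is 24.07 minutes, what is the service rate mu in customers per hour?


mu = 60 / avg_service_time = 60 / 24.07 = 2.49 per hour

2.49 per hour


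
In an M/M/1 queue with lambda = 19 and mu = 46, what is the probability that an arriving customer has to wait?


P(wait) = rho = lambda/mu = 19/46 = 0.413

0.413


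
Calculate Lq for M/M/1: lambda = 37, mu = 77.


rho = 37/77; Lq = rho^2/(1-rho) = 0.44

0.44


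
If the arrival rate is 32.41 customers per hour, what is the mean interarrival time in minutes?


Mean interarrival time = 60/lambda = 60/32.41 = 1.85 minutes

1.85 minutes


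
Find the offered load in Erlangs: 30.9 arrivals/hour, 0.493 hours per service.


Offered load a = lambda * E[S] = 30.9 * 0.493 = 15.23 Erlangs

15.23 Erlangs


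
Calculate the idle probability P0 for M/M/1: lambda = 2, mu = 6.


P0 = 1 - rho = 1 - 2/6 = 0.6667

0.6667


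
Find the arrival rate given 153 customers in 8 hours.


lambda = total arrivals / time = 153 / 8 = 19.13 per hour

19.13 per hour


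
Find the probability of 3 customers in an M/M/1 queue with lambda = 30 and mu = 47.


rho = 30/47; P(n) = (1-rho)*rho^n = (1-30/47)*(30/47)^3 = 0.0941

0.0941


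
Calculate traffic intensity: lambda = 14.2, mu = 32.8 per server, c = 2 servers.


rho = lambda / (c * mu) = 14.2 / (2 * 32.8) = 0.2165

0.2165


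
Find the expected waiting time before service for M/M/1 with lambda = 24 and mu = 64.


rho = 24/64; Wq = rho/(mu - lambda) = 0.0094 hours

0.0094 hours


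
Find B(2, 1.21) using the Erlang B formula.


B(N,A) = (A^N/N!) / sum(A^k/k!, k=0..N) with N=2, A=1.21 = 0.2488

0.2488


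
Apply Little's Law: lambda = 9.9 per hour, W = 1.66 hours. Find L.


L = lambda * W = 9.9 * 1.66 = 16.43

16.43


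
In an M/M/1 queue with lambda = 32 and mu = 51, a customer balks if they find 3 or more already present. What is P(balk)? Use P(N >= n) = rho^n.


P(N >= 3) = rho^3 = (32/51)^3 = 0.247

0.247


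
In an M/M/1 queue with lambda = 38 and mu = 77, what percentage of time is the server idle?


Idle fraction = (1 - rho) * 100 = (1 - 38/77) * 100 = 50.6%

50.6%


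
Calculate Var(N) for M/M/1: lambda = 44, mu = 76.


rho = 44/76; Var(N) = rho/(1-rho)^2 = 3.27

3.27


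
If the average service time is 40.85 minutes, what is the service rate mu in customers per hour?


mu = 60 / avg_service_time = 60 / 40.85 = 1.47 per hour

1.47 per hour


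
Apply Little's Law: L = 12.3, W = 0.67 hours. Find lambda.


lambda = L / W = 12.3 / 0.67 = 18.36 per hour

18.36 per hour


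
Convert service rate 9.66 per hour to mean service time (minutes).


Mean service time = 60/mu = 60/9.66 = 6.21 minutes

6.21 minutes


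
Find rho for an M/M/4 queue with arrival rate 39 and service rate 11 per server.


rho = lambda/(c*mu) = 39/(4*11) = 0.8864

0.8864


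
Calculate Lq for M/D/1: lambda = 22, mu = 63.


M/D/1: Lq = rho^2 / (2*(1-rho)) where rho = 22/63; Lq = 0.09

0.09


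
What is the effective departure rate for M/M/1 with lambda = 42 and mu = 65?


For a stable queue (lambda < mu), throughput = lambda = 42 per hour

42 per hour


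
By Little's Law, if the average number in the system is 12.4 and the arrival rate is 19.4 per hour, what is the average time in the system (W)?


W = L / lambda = 12.4 / 19.4 = 0.6392 hours

0.6392 hours


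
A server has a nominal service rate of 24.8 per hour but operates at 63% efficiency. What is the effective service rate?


Effective rate = mu * efficiency = 24.8 * 0.63 = 15.62 per hour

15.62 per hour


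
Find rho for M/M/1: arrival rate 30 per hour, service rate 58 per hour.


rho = lambda/mu = 30/58 = 0.5172

0.5172


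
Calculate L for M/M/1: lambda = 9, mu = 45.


rho = 9/45; L = rho/(1-rho) = 0.25

0.25


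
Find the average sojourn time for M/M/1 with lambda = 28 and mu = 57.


W = 1/(mu - lambda) = 1/(57 - 28) = 0.0345 hours

0.0345 hours


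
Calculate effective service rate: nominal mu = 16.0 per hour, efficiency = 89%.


Effective rate = mu * efficiency = 16.0 * 0.89 = 14.24 per hour

14.24 per hour


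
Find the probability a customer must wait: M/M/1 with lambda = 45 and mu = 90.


P(wait) = rho = lambda/mu = 45/90 = 0.5

0.5


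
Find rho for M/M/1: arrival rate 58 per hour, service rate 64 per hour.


rho = lambda/mu = 58/64 = 0.9063

0.9063


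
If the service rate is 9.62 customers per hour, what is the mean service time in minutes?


Mean service time = 60/mu = 60/9.62 = 6.24 minutes

6.24 minutes


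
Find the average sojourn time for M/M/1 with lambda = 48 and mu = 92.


W = 1/(mu - lambda) = 1/(92 - 48) = 0.0227 hours

0.0227 hours


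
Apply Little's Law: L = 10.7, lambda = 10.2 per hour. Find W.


W = L / lambda = 10.7 / 10.2 = 1.049 hours

1.049 hours


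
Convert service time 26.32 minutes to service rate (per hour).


mu = 60 / avg_service_time = 60 / 26.32 = 2.28 per hour

2.28 per hour


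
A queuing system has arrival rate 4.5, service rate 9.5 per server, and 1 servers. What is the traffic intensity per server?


rho = lambda / (c * mu) = 4.5 / (1 * 9.5) = 0.4737

0.4737


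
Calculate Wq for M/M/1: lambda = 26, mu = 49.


rho = 26/49; Wq = rho/(mu - lambda) = 0.0231 hours

0.0231 hours


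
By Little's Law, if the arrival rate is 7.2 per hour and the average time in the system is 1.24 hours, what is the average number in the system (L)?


L = lambda * W = 7.2 * 1.24 = 8.93

8.93


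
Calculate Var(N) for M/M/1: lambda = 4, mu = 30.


rho = 4/30; Var(N) = rho/(1-rho)^2 = 0.18

0.18


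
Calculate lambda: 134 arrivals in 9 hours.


lambda = total arrivals / time = 134 / 9 = 14.89 per hour

14.89 per hour


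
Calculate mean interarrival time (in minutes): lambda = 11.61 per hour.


Mean interarrival time = 60/lambda = 60/11.61 = 5.17 minutes

5.17 minutes


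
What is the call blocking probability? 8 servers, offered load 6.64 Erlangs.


B(N,A) = (A^N/N!) / sum(A^k/k!, k=0..N) with N=8, A=6.64 = 0.1581

0.1581


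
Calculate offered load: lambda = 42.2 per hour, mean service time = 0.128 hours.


Offered load a = lambda * E[S] = 42.2 * 0.128 = 5.4 Erlangs

5.4 Erlangs


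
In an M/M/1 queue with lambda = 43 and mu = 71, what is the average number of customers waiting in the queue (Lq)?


rho = 43/71; Lq = rho^2/(1-rho) = 0.93

0.93


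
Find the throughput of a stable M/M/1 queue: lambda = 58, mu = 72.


For a stable queue (lambda < mu), throughput = lambda = 58 per hour

58 per hour


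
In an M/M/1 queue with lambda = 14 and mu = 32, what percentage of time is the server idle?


Idle fraction = (1 - rho) * 100 = (1 - 14/32) * 100 = 56.3%

56.3%


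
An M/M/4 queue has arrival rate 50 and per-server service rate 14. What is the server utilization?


rho = lambda/(c*mu) = 50/(4*14) = 0.8929

0.8929


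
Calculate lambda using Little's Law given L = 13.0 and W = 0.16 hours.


lambda = L / W = 13.0 / 0.16 = 81.25 per hour

81.25 per hour


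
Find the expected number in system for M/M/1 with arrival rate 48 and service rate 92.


rho = 48/92; L = rho/(1-rho) = 1.09

1.09


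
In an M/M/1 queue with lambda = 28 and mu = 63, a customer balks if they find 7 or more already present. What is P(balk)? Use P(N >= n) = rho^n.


P(N >= 7) = rho^7 = (28/63)^7 = 0.0034

0.0034


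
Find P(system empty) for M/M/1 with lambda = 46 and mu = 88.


P0 = 1 - rho = 1 - 46/88 = 0.4773

0.4773


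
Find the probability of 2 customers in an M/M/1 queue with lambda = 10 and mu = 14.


rho = 10/14; P(n) = (1-rho)*rho^n = (1-10/14)*(10/14)^2 = 0.1458

0.1458


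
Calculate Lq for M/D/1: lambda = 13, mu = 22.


M/D/1: Lq = rho^2 / (2*(1-rho)) where rho = 13/22; Lq = 0.43

0.43


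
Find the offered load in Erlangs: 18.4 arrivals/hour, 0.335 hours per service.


Offered load a = lambda * E[S] = 18.4 * 0.335 = 6.16 Erlangs

6.16 Erlangs


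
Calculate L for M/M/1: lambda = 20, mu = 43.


rho = 20/43; L = rho/(1-rho) = 0.87

0.87


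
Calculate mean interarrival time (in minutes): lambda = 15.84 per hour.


Mean interarrival time = 60/lambda = 60/15.84 = 3.79 minutes

3.79 minutes


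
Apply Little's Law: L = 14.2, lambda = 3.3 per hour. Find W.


W = L / lambda = 14.2 / 3.3 = 4.303 hours

4.303 hours


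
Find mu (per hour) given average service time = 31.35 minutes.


mu = 60 / avg_service_time = 60 / 31.35 = 1.91 per hour

1.91 per hour


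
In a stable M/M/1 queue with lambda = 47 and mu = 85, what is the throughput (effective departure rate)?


For a stable queue (lambda < mu), throughput = lambda = 47 per hour

47 per hour


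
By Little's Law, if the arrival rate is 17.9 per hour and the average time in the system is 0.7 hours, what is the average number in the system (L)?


L = lambda * W = 17.9 * 0.7 = 12.53

12.53


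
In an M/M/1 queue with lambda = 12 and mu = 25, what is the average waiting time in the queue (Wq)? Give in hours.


rho = 12/25; Wq = rho/(mu - lambda) = 0.0369 hours

0.0369 hours


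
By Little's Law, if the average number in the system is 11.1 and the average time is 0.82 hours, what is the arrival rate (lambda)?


lambda = L / W = 11.1 / 0.82 = 13.54 per hour

13.54 per hour


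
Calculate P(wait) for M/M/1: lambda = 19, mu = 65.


P(wait) = rho = lambda/mu = 19/65 = 0.2923

0.2923


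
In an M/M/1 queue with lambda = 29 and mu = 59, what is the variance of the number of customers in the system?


rho = 29/59; Var(N) = rho/(1-rho)^2 = 1.9

1.9


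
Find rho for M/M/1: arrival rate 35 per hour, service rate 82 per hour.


rho = lambda/mu = 35/82 = 0.4268

0.4268


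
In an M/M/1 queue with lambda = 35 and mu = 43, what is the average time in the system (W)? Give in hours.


W = 1/(mu - lambda) = 1/(43 - 35) = 0.125 hours

0.125 hours


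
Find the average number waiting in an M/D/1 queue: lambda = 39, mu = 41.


M/D/1: Lq = rho^2 / (2*(1-rho)) where rho = 39/41; Lq = 9.27

9.27


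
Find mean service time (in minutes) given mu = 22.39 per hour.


Mean service time = 60/mu = 60/22.39 = 2.68 minutes

2.68 minutes


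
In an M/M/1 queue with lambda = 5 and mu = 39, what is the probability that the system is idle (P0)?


P0 = 1 - rho = 1 - 5/39 = 0.8718

0.8718


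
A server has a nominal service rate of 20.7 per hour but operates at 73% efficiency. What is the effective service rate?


Effective rate = mu * efficiency = 20.7 * 0.73 = 15.11 per hour

15.11 per hour


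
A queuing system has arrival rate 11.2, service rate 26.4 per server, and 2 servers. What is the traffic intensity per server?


rho = lambda / (c * mu) = 11.2 / (2 * 26.4) = 0.2121

0.2121


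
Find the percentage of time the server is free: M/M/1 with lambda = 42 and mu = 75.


Idle fraction = (1 - rho) * 100 = (1 - 42/75) * 100 = 44.0%

44.0%


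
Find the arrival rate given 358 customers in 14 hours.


lambda = total arrivals / time = 358 / 14 = 25.57 per hour

25.57 per hour


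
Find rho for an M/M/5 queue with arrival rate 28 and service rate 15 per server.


rho = lambda/(c*mu) = 28/(5*15) = 0.3733

0.3733


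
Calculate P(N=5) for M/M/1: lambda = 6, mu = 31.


rho = 6/31; P(n) = (1-rho)*rho^n = (1-6/31)*(6/31)^5 = 0.0002

0.0002


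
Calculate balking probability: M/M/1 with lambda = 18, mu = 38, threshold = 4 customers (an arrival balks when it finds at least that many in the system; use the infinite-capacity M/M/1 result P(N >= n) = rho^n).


P(N >= 4) = rho^4 = (18/38)^4 = 0.0503

0.0503


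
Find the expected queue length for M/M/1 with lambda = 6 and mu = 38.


rho = 6/38; Lq = rho^2/(1-rho) = 0.03

0.03


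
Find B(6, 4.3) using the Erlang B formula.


B(N,A) = (A^N/N!) / sum(A^k/k!, k=0..N) with N=6, A=4.3 = 0.1392

0.1392


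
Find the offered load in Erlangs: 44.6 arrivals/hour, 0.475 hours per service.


Offered load a = lambda * E[S] = 44.6 * 0.475 = 21.19 Erlangs

21.19 Erlangs


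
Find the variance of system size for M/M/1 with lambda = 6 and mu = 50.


rho = 6/50; Var(N) = rho/(1-rho)^2 = 0.15

0.15


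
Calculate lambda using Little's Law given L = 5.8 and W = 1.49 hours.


lambda = L / W = 5.8 / 1.49 = 3.89 per hour

3.89 per hour
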